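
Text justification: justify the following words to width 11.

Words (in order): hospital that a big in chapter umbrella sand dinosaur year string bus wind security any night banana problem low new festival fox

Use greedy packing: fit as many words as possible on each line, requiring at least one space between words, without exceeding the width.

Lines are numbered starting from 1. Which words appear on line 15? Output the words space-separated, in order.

Line 1: ['hospital'] (min_width=8, slack=3)
Line 2: ['that', 'a', 'big'] (min_width=10, slack=1)
Line 3: ['in', 'chapter'] (min_width=10, slack=1)
Line 4: ['umbrella'] (min_width=8, slack=3)
Line 5: ['sand'] (min_width=4, slack=7)
Line 6: ['dinosaur'] (min_width=8, slack=3)
Line 7: ['year', 'string'] (min_width=11, slack=0)
Line 8: ['bus', 'wind'] (min_width=8, slack=3)
Line 9: ['security'] (min_width=8, slack=3)
Line 10: ['any', 'night'] (min_width=9, slack=2)
Line 11: ['banana'] (min_width=6, slack=5)
Line 12: ['problem', 'low'] (min_width=11, slack=0)
Line 13: ['new'] (min_width=3, slack=8)
Line 14: ['festival'] (min_width=8, slack=3)
Line 15: ['fox'] (min_width=3, slack=8)

Answer: fox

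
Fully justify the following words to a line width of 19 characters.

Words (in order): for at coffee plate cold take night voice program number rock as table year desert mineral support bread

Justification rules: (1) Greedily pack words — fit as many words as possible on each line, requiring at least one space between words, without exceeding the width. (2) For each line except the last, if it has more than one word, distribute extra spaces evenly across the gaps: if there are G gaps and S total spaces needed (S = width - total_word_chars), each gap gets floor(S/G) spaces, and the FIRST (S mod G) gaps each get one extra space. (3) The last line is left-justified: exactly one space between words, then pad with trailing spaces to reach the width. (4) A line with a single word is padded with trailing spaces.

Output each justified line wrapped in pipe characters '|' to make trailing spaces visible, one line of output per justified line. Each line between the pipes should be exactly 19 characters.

Answer: |for at coffee plate|
|cold   take   night|
|voice       program|
|number    rock   as|
|table  year  desert|
|mineral     support|
|bread              |

Derivation:
Line 1: ['for', 'at', 'coffee', 'plate'] (min_width=19, slack=0)
Line 2: ['cold', 'take', 'night'] (min_width=15, slack=4)
Line 3: ['voice', 'program'] (min_width=13, slack=6)
Line 4: ['number', 'rock', 'as'] (min_width=14, slack=5)
Line 5: ['table', 'year', 'desert'] (min_width=17, slack=2)
Line 6: ['mineral', 'support'] (min_width=15, slack=4)
Line 7: ['bread'] (min_width=5, slack=14)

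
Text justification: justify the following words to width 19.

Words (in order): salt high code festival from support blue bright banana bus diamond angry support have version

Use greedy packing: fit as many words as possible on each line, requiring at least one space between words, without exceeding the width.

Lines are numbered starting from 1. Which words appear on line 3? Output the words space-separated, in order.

Line 1: ['salt', 'high', 'code'] (min_width=14, slack=5)
Line 2: ['festival', 'from'] (min_width=13, slack=6)
Line 3: ['support', 'blue', 'bright'] (min_width=19, slack=0)
Line 4: ['banana', 'bus', 'diamond'] (min_width=18, slack=1)
Line 5: ['angry', 'support', 'have'] (min_width=18, slack=1)
Line 6: ['version'] (min_width=7, slack=12)

Answer: support blue bright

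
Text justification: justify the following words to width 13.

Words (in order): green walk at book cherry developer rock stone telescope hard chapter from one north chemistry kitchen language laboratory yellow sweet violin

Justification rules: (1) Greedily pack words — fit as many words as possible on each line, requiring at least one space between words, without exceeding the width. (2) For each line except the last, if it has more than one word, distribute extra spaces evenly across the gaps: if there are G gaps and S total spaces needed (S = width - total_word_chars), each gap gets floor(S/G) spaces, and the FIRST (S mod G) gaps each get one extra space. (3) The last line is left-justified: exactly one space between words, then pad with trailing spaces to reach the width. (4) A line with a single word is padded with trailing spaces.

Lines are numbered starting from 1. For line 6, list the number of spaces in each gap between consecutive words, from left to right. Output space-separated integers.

Answer: 2

Derivation:
Line 1: ['green', 'walk', 'at'] (min_width=13, slack=0)
Line 2: ['book', 'cherry'] (min_width=11, slack=2)
Line 3: ['developer'] (min_width=9, slack=4)
Line 4: ['rock', 'stone'] (min_width=10, slack=3)
Line 5: ['telescope'] (min_width=9, slack=4)
Line 6: ['hard', 'chapter'] (min_width=12, slack=1)
Line 7: ['from', 'one'] (min_width=8, slack=5)
Line 8: ['north'] (min_width=5, slack=8)
Line 9: ['chemistry'] (min_width=9, slack=4)
Line 10: ['kitchen'] (min_width=7, slack=6)
Line 11: ['language'] (min_width=8, slack=5)
Line 12: ['laboratory'] (min_width=10, slack=3)
Line 13: ['yellow', 'sweet'] (min_width=12, slack=1)
Line 14: ['violin'] (min_width=6, slack=7)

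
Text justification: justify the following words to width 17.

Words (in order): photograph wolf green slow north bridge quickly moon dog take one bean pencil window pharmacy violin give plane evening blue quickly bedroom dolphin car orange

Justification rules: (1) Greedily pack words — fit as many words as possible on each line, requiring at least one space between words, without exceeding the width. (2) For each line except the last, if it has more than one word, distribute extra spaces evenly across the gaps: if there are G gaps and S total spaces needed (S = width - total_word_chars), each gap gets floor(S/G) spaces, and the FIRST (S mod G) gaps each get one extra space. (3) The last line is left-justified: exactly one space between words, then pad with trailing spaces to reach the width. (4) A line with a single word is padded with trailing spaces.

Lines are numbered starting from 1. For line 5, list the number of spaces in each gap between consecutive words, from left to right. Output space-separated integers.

Line 1: ['photograph', 'wolf'] (min_width=15, slack=2)
Line 2: ['green', 'slow', 'north'] (min_width=16, slack=1)
Line 3: ['bridge', 'quickly'] (min_width=14, slack=3)
Line 4: ['moon', 'dog', 'take', 'one'] (min_width=17, slack=0)
Line 5: ['bean', 'pencil'] (min_width=11, slack=6)
Line 6: ['window', 'pharmacy'] (min_width=15, slack=2)
Line 7: ['violin', 'give', 'plane'] (min_width=17, slack=0)
Line 8: ['evening', 'blue'] (min_width=12, slack=5)
Line 9: ['quickly', 'bedroom'] (min_width=15, slack=2)
Line 10: ['dolphin', 'car'] (min_width=11, slack=6)
Line 11: ['orange'] (min_width=6, slack=11)

Answer: 7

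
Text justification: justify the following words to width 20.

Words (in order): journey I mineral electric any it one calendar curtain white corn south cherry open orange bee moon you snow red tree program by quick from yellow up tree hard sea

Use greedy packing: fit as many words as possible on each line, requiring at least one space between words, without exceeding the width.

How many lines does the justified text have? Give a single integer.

Line 1: ['journey', 'I', 'mineral'] (min_width=17, slack=3)
Line 2: ['electric', 'any', 'it', 'one'] (min_width=19, slack=1)
Line 3: ['calendar', 'curtain'] (min_width=16, slack=4)
Line 4: ['white', 'corn', 'south'] (min_width=16, slack=4)
Line 5: ['cherry', 'open', 'orange'] (min_width=18, slack=2)
Line 6: ['bee', 'moon', 'you', 'snow'] (min_width=17, slack=3)
Line 7: ['red', 'tree', 'program', 'by'] (min_width=19, slack=1)
Line 8: ['quick', 'from', 'yellow', 'up'] (min_width=20, slack=0)
Line 9: ['tree', 'hard', 'sea'] (min_width=13, slack=7)
Total lines: 9

Answer: 9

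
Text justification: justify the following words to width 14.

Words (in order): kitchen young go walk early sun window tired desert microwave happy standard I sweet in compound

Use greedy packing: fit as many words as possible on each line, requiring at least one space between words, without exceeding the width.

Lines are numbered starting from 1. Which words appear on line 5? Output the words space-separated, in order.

Line 1: ['kitchen', 'young'] (min_width=13, slack=1)
Line 2: ['go', 'walk', 'early'] (min_width=13, slack=1)
Line 3: ['sun', 'window'] (min_width=10, slack=4)
Line 4: ['tired', 'desert'] (min_width=12, slack=2)
Line 5: ['microwave'] (min_width=9, slack=5)
Line 6: ['happy', 'standard'] (min_width=14, slack=0)
Line 7: ['I', 'sweet', 'in'] (min_width=10, slack=4)
Line 8: ['compound'] (min_width=8, slack=6)

Answer: microwave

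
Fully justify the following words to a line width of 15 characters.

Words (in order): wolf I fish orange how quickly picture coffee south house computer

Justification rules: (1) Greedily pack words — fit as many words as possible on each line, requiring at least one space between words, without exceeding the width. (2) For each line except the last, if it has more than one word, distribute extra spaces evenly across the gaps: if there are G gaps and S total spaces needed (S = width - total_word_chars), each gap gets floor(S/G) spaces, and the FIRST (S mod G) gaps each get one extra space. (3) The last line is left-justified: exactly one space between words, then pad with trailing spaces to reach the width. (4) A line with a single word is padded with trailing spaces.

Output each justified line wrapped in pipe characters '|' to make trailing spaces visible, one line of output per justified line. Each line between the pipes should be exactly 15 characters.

Answer: |wolf   I   fish|
|orange      how|
|quickly picture|
|coffee    south|
|house computer |

Derivation:
Line 1: ['wolf', 'I', 'fish'] (min_width=11, slack=4)
Line 2: ['orange', 'how'] (min_width=10, slack=5)
Line 3: ['quickly', 'picture'] (min_width=15, slack=0)
Line 4: ['coffee', 'south'] (min_width=12, slack=3)
Line 5: ['house', 'computer'] (min_width=14, slack=1)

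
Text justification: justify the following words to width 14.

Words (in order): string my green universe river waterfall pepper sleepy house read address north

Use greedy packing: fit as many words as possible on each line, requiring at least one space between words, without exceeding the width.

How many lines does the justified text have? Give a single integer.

Line 1: ['string', 'my'] (min_width=9, slack=5)
Line 2: ['green', 'universe'] (min_width=14, slack=0)
Line 3: ['river'] (min_width=5, slack=9)
Line 4: ['waterfall'] (min_width=9, slack=5)
Line 5: ['pepper', 'sleepy'] (min_width=13, slack=1)
Line 6: ['house', 'read'] (min_width=10, slack=4)
Line 7: ['address', 'north'] (min_width=13, slack=1)
Total lines: 7

Answer: 7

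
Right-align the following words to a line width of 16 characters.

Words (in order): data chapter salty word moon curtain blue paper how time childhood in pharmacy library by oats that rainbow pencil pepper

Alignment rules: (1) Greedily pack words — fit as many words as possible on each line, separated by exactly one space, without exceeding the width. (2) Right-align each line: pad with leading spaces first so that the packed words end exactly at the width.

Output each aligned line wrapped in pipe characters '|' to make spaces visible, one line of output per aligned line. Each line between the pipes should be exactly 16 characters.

Answer: |    data chapter|
| salty word moon|
|    curtain blue|
|  paper how time|
|    childhood in|
|pharmacy library|
|    by oats that|
|  rainbow pencil|
|          pepper|

Derivation:
Line 1: ['data', 'chapter'] (min_width=12, slack=4)
Line 2: ['salty', 'word', 'moon'] (min_width=15, slack=1)
Line 3: ['curtain', 'blue'] (min_width=12, slack=4)
Line 4: ['paper', 'how', 'time'] (min_width=14, slack=2)
Line 5: ['childhood', 'in'] (min_width=12, slack=4)
Line 6: ['pharmacy', 'library'] (min_width=16, slack=0)
Line 7: ['by', 'oats', 'that'] (min_width=12, slack=4)
Line 8: ['rainbow', 'pencil'] (min_width=14, slack=2)
Line 9: ['pepper'] (min_width=6, slack=10)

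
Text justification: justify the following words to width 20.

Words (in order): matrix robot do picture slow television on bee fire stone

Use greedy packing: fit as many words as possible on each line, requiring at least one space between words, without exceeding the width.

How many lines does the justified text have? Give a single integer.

Line 1: ['matrix', 'robot', 'do'] (min_width=15, slack=5)
Line 2: ['picture', 'slow'] (min_width=12, slack=8)
Line 3: ['television', 'on', 'bee'] (min_width=17, slack=3)
Line 4: ['fire', 'stone'] (min_width=10, slack=10)
Total lines: 4

Answer: 4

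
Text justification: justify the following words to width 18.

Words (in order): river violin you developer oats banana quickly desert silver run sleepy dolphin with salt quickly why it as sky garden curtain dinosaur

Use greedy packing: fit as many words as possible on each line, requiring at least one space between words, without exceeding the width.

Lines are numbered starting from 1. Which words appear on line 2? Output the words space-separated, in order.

Answer: developer oats

Derivation:
Line 1: ['river', 'violin', 'you'] (min_width=16, slack=2)
Line 2: ['developer', 'oats'] (min_width=14, slack=4)
Line 3: ['banana', 'quickly'] (min_width=14, slack=4)
Line 4: ['desert', 'silver', 'run'] (min_width=17, slack=1)
Line 5: ['sleepy', 'dolphin'] (min_width=14, slack=4)
Line 6: ['with', 'salt', 'quickly'] (min_width=17, slack=1)
Line 7: ['why', 'it', 'as', 'sky'] (min_width=13, slack=5)
Line 8: ['garden', 'curtain'] (min_width=14, slack=4)
Line 9: ['dinosaur'] (min_width=8, slack=10)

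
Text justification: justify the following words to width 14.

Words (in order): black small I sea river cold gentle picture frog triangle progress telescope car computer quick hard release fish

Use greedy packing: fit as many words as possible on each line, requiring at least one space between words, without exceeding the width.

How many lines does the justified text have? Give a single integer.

Line 1: ['black', 'small', 'I'] (min_width=13, slack=1)
Line 2: ['sea', 'river', 'cold'] (min_width=14, slack=0)
Line 3: ['gentle', 'picture'] (min_width=14, slack=0)
Line 4: ['frog', 'triangle'] (min_width=13, slack=1)
Line 5: ['progress'] (min_width=8, slack=6)
Line 6: ['telescope', 'car'] (min_width=13, slack=1)
Line 7: ['computer', 'quick'] (min_width=14, slack=0)
Line 8: ['hard', 'release'] (min_width=12, slack=2)
Line 9: ['fish'] (min_width=4, slack=10)
Total lines: 9

Answer: 9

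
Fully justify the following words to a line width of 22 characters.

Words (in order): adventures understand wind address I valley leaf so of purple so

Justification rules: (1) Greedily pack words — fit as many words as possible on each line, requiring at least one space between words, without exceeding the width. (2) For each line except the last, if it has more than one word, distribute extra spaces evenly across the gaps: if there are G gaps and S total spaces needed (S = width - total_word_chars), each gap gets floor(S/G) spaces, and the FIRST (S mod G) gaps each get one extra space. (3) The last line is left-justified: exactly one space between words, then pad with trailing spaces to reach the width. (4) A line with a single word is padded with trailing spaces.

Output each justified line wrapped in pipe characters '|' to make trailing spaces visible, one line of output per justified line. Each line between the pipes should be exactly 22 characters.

Answer: |adventures  understand|
|wind  address I valley|
|leaf so of purple so  |

Derivation:
Line 1: ['adventures', 'understand'] (min_width=21, slack=1)
Line 2: ['wind', 'address', 'I', 'valley'] (min_width=21, slack=1)
Line 3: ['leaf', 'so', 'of', 'purple', 'so'] (min_width=20, slack=2)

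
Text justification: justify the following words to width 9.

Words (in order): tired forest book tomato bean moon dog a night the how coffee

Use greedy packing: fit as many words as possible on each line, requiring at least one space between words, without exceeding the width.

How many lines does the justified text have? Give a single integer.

Line 1: ['tired'] (min_width=5, slack=4)
Line 2: ['forest'] (min_width=6, slack=3)
Line 3: ['book'] (min_width=4, slack=5)
Line 4: ['tomato'] (min_width=6, slack=3)
Line 5: ['bean', 'moon'] (min_width=9, slack=0)
Line 6: ['dog', 'a'] (min_width=5, slack=4)
Line 7: ['night', 'the'] (min_width=9, slack=0)
Line 8: ['how'] (min_width=3, slack=6)
Line 9: ['coffee'] (min_width=6, slack=3)
Total lines: 9

Answer: 9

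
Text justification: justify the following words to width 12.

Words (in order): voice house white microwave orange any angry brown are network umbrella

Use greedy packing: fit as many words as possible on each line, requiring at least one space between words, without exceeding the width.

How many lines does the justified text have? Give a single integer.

Answer: 7

Derivation:
Line 1: ['voice', 'house'] (min_width=11, slack=1)
Line 2: ['white'] (min_width=5, slack=7)
Line 3: ['microwave'] (min_width=9, slack=3)
Line 4: ['orange', 'any'] (min_width=10, slack=2)
Line 5: ['angry', 'brown'] (min_width=11, slack=1)
Line 6: ['are', 'network'] (min_width=11, slack=1)
Line 7: ['umbrella'] (min_width=8, slack=4)
Total lines: 7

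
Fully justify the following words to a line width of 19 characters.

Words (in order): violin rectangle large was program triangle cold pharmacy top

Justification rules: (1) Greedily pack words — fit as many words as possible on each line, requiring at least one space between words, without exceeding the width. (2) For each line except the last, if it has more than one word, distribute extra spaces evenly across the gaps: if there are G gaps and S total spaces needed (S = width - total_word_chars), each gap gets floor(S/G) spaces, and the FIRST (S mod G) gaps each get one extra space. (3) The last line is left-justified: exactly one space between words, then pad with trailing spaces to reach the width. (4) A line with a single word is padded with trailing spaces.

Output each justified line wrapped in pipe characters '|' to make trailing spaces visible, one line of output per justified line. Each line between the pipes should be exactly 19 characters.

Answer: |violin    rectangle|
|large  was  program|
|triangle       cold|
|pharmacy top       |

Derivation:
Line 1: ['violin', 'rectangle'] (min_width=16, slack=3)
Line 2: ['large', 'was', 'program'] (min_width=17, slack=2)
Line 3: ['triangle', 'cold'] (min_width=13, slack=6)
Line 4: ['pharmacy', 'top'] (min_width=12, slack=7)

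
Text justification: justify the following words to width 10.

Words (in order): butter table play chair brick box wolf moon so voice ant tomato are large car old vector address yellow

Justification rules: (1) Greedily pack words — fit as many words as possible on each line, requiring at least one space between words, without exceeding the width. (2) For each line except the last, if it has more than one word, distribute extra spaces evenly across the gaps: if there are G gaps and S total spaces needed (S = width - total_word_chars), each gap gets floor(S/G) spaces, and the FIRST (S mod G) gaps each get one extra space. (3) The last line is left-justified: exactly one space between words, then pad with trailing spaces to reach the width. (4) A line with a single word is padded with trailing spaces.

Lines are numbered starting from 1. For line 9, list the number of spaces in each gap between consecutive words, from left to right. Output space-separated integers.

Line 1: ['butter'] (min_width=6, slack=4)
Line 2: ['table', 'play'] (min_width=10, slack=0)
Line 3: ['chair'] (min_width=5, slack=5)
Line 4: ['brick', 'box'] (min_width=9, slack=1)
Line 5: ['wolf', 'moon'] (min_width=9, slack=1)
Line 6: ['so', 'voice'] (min_width=8, slack=2)
Line 7: ['ant', 'tomato'] (min_width=10, slack=0)
Line 8: ['are', 'large'] (min_width=9, slack=1)
Line 9: ['car', 'old'] (min_width=7, slack=3)
Line 10: ['vector'] (min_width=6, slack=4)
Line 11: ['address'] (min_width=7, slack=3)
Line 12: ['yellow'] (min_width=6, slack=4)

Answer: 4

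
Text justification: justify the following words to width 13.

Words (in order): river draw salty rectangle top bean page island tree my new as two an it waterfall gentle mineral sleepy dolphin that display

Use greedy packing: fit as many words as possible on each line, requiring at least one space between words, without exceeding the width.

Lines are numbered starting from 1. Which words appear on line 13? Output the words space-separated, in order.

Line 1: ['river', 'draw'] (min_width=10, slack=3)
Line 2: ['salty'] (min_width=5, slack=8)
Line 3: ['rectangle', 'top'] (min_width=13, slack=0)
Line 4: ['bean', 'page'] (min_width=9, slack=4)
Line 5: ['island', 'tree'] (min_width=11, slack=2)
Line 6: ['my', 'new', 'as', 'two'] (min_width=13, slack=0)
Line 7: ['an', 'it'] (min_width=5, slack=8)
Line 8: ['waterfall'] (min_width=9, slack=4)
Line 9: ['gentle'] (min_width=6, slack=7)
Line 10: ['mineral'] (min_width=7, slack=6)
Line 11: ['sleepy'] (min_width=6, slack=7)
Line 12: ['dolphin', 'that'] (min_width=12, slack=1)
Line 13: ['display'] (min_width=7, slack=6)

Answer: display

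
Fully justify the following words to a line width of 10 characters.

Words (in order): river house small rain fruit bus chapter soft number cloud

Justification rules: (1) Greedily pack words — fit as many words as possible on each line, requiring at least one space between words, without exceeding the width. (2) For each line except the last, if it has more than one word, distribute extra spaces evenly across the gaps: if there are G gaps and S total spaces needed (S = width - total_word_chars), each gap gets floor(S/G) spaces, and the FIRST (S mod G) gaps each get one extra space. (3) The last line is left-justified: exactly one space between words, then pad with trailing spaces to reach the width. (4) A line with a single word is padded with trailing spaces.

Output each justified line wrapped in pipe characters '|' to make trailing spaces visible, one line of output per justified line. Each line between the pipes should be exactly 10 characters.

Line 1: ['river'] (min_width=5, slack=5)
Line 2: ['house'] (min_width=5, slack=5)
Line 3: ['small', 'rain'] (min_width=10, slack=0)
Line 4: ['fruit', 'bus'] (min_width=9, slack=1)
Line 5: ['chapter'] (min_width=7, slack=3)
Line 6: ['soft'] (min_width=4, slack=6)
Line 7: ['number'] (min_width=6, slack=4)
Line 8: ['cloud'] (min_width=5, slack=5)

Answer: |river     |
|house     |
|small rain|
|fruit  bus|
|chapter   |
|soft      |
|number    |
|cloud     |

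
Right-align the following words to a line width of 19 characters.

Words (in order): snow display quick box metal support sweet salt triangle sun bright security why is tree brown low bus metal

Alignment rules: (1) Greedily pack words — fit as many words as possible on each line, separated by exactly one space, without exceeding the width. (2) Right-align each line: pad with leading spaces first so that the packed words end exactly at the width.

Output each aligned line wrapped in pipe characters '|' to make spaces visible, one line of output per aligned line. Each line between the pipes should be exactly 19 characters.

Answer: | snow display quick|
|  box metal support|
|sweet salt triangle|
|sun bright security|
|  why is tree brown|
|      low bus metal|

Derivation:
Line 1: ['snow', 'display', 'quick'] (min_width=18, slack=1)
Line 2: ['box', 'metal', 'support'] (min_width=17, slack=2)
Line 3: ['sweet', 'salt', 'triangle'] (min_width=19, slack=0)
Line 4: ['sun', 'bright', 'security'] (min_width=19, slack=0)
Line 5: ['why', 'is', 'tree', 'brown'] (min_width=17, slack=2)
Line 6: ['low', 'bus', 'metal'] (min_width=13, slack=6)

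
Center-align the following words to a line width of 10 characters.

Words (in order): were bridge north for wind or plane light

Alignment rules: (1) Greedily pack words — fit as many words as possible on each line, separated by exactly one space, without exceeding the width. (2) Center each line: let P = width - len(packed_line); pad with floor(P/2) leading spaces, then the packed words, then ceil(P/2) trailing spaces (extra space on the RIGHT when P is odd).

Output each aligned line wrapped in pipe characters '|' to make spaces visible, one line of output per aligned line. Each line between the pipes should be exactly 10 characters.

Answer: |   were   |
|  bridge  |
|north for |
| wind or  |
|  plane   |
|  light   |

Derivation:
Line 1: ['were'] (min_width=4, slack=6)
Line 2: ['bridge'] (min_width=6, slack=4)
Line 3: ['north', 'for'] (min_width=9, slack=1)
Line 4: ['wind', 'or'] (min_width=7, slack=3)
Line 5: ['plane'] (min_width=5, slack=5)
Line 6: ['light'] (min_width=5, slack=5)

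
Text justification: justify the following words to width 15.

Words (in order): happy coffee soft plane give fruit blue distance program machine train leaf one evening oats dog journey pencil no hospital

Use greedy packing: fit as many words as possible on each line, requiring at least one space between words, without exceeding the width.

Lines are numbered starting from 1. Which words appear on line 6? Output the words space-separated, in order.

Answer: train leaf one

Derivation:
Line 1: ['happy', 'coffee'] (min_width=12, slack=3)
Line 2: ['soft', 'plane', 'give'] (min_width=15, slack=0)
Line 3: ['fruit', 'blue'] (min_width=10, slack=5)
Line 4: ['distance'] (min_width=8, slack=7)
Line 5: ['program', 'machine'] (min_width=15, slack=0)
Line 6: ['train', 'leaf', 'one'] (min_width=14, slack=1)
Line 7: ['evening', 'oats'] (min_width=12, slack=3)
Line 8: ['dog', 'journey'] (min_width=11, slack=4)
Line 9: ['pencil', 'no'] (min_width=9, slack=6)
Line 10: ['hospital'] (min_width=8, slack=7)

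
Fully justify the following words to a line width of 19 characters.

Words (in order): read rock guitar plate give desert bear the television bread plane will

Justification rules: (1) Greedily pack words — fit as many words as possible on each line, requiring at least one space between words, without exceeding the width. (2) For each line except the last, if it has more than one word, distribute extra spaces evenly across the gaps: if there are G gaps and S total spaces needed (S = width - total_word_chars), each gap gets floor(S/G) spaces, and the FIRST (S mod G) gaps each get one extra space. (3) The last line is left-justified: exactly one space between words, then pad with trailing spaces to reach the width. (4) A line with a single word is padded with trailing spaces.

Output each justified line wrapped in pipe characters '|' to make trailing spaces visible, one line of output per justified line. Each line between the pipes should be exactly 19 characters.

Answer: |read   rock  guitar|
|plate  give  desert|
|bear the television|
|bread plane will   |

Derivation:
Line 1: ['read', 'rock', 'guitar'] (min_width=16, slack=3)
Line 2: ['plate', 'give', 'desert'] (min_width=17, slack=2)
Line 3: ['bear', 'the', 'television'] (min_width=19, slack=0)
Line 4: ['bread', 'plane', 'will'] (min_width=16, slack=3)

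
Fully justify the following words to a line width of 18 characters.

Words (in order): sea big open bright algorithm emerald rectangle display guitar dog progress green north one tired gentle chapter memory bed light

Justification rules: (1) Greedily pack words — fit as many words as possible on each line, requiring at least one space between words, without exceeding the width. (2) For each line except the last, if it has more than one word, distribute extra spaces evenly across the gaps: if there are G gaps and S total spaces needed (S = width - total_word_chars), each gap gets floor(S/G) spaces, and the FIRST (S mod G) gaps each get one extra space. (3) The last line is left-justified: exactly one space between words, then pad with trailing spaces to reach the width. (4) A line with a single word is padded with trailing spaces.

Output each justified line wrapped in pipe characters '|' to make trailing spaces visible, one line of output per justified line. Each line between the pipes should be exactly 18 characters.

Line 1: ['sea', 'big', 'open'] (min_width=12, slack=6)
Line 2: ['bright', 'algorithm'] (min_width=16, slack=2)
Line 3: ['emerald', 'rectangle'] (min_width=17, slack=1)
Line 4: ['display', 'guitar', 'dog'] (min_width=18, slack=0)
Line 5: ['progress', 'green'] (min_width=14, slack=4)
Line 6: ['north', 'one', 'tired'] (min_width=15, slack=3)
Line 7: ['gentle', 'chapter'] (min_width=14, slack=4)
Line 8: ['memory', 'bed', 'light'] (min_width=16, slack=2)

Answer: |sea    big    open|
|bright   algorithm|
|emerald  rectangle|
|display guitar dog|
|progress     green|
|north   one  tired|
|gentle     chapter|
|memory bed light  |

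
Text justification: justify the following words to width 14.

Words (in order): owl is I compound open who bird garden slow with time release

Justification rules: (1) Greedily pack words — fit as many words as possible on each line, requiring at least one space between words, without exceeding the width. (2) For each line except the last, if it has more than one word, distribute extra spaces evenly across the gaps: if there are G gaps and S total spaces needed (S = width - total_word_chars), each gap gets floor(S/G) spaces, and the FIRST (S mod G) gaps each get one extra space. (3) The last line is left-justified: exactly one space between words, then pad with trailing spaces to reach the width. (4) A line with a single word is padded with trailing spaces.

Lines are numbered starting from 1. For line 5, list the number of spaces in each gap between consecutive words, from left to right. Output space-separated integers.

Line 1: ['owl', 'is', 'I'] (min_width=8, slack=6)
Line 2: ['compound', 'open'] (min_width=13, slack=1)
Line 3: ['who', 'bird'] (min_width=8, slack=6)
Line 4: ['garden', 'slow'] (min_width=11, slack=3)
Line 5: ['with', 'time'] (min_width=9, slack=5)
Line 6: ['release'] (min_width=7, slack=7)

Answer: 6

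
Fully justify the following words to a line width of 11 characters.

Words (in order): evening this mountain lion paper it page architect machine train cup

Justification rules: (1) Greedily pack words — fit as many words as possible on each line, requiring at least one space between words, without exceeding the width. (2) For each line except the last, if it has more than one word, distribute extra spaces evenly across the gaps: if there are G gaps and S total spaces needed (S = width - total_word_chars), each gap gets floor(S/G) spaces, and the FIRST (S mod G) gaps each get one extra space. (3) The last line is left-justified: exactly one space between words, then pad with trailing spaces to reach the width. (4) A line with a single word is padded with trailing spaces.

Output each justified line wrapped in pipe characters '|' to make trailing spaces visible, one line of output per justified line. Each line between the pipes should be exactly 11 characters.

Answer: |evening    |
|this       |
|mountain   |
|lion  paper|
|it     page|
|architect  |
|machine    |
|train cup  |

Derivation:
Line 1: ['evening'] (min_width=7, slack=4)
Line 2: ['this'] (min_width=4, slack=7)
Line 3: ['mountain'] (min_width=8, slack=3)
Line 4: ['lion', 'paper'] (min_width=10, slack=1)
Line 5: ['it', 'page'] (min_width=7, slack=4)
Line 6: ['architect'] (min_width=9, slack=2)
Line 7: ['machine'] (min_width=7, slack=4)
Line 8: ['train', 'cup'] (min_width=9, slack=2)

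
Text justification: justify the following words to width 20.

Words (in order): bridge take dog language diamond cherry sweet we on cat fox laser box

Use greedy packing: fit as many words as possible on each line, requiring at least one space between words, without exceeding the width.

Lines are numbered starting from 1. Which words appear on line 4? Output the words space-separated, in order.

Answer: cat fox laser box

Derivation:
Line 1: ['bridge', 'take', 'dog'] (min_width=15, slack=5)
Line 2: ['language', 'diamond'] (min_width=16, slack=4)
Line 3: ['cherry', 'sweet', 'we', 'on'] (min_width=18, slack=2)
Line 4: ['cat', 'fox', 'laser', 'box'] (min_width=17, slack=3)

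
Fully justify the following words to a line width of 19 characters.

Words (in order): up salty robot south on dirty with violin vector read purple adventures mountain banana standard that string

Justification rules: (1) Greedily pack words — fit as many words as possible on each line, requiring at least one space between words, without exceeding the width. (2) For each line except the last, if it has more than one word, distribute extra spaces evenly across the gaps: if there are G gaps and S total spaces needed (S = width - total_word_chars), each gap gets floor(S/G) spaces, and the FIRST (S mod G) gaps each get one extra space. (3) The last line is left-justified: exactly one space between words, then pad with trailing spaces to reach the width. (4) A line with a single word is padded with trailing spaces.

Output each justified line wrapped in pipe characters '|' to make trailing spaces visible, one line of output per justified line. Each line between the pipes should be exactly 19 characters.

Answer: |up    salty   robot|
|south on dirty with|
|violin  vector read|
|purple   adventures|
|mountain     banana|
|standard       that|
|string             |

Derivation:
Line 1: ['up', 'salty', 'robot'] (min_width=14, slack=5)
Line 2: ['south', 'on', 'dirty', 'with'] (min_width=19, slack=0)
Line 3: ['violin', 'vector', 'read'] (min_width=18, slack=1)
Line 4: ['purple', 'adventures'] (min_width=17, slack=2)
Line 5: ['mountain', 'banana'] (min_width=15, slack=4)
Line 6: ['standard', 'that'] (min_width=13, slack=6)
Line 7: ['string'] (min_width=6, slack=13)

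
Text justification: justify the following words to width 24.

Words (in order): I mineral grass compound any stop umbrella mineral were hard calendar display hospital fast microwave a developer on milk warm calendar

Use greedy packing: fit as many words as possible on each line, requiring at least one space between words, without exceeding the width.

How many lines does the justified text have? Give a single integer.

Answer: 7

Derivation:
Line 1: ['I', 'mineral', 'grass', 'compound'] (min_width=24, slack=0)
Line 2: ['any', 'stop', 'umbrella'] (min_width=17, slack=7)
Line 3: ['mineral', 'were', 'hard'] (min_width=17, slack=7)
Line 4: ['calendar', 'display'] (min_width=16, slack=8)
Line 5: ['hospital', 'fast', 'microwave'] (min_width=23, slack=1)
Line 6: ['a', 'developer', 'on', 'milk', 'warm'] (min_width=24, slack=0)
Line 7: ['calendar'] (min_width=8, slack=16)
Total lines: 7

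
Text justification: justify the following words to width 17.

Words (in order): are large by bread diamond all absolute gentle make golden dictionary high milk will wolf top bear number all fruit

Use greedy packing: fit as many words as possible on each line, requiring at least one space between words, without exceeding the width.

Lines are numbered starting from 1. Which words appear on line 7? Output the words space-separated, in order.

Answer: top bear number

Derivation:
Line 1: ['are', 'large', 'by'] (min_width=12, slack=5)
Line 2: ['bread', 'diamond', 'all'] (min_width=17, slack=0)
Line 3: ['absolute', 'gentle'] (min_width=15, slack=2)
Line 4: ['make', 'golden'] (min_width=11, slack=6)
Line 5: ['dictionary', 'high'] (min_width=15, slack=2)
Line 6: ['milk', 'will', 'wolf'] (min_width=14, slack=3)
Line 7: ['top', 'bear', 'number'] (min_width=15, slack=2)
Line 8: ['all', 'fruit'] (min_width=9, slack=8)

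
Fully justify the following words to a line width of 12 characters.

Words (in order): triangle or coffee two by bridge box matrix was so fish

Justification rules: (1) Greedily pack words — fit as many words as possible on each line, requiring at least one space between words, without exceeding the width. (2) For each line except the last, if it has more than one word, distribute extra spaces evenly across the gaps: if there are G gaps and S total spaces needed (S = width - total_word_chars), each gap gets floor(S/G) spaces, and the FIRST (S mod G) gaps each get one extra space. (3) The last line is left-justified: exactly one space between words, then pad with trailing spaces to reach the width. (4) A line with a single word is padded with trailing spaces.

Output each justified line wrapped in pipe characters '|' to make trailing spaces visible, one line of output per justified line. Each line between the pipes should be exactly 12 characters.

Answer: |triangle  or|
|coffee   two|
|by    bridge|
|box   matrix|
|was so fish |

Derivation:
Line 1: ['triangle', 'or'] (min_width=11, slack=1)
Line 2: ['coffee', 'two'] (min_width=10, slack=2)
Line 3: ['by', 'bridge'] (min_width=9, slack=3)
Line 4: ['box', 'matrix'] (min_width=10, slack=2)
Line 5: ['was', 'so', 'fish'] (min_width=11, slack=1)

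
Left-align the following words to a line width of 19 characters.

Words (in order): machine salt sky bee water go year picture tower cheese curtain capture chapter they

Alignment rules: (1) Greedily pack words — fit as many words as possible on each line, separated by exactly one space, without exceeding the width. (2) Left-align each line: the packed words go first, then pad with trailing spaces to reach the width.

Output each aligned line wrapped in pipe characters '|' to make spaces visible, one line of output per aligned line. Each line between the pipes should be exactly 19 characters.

Answer: |machine salt sky   |
|bee water go year  |
|picture tower      |
|cheese curtain     |
|capture chapter    |
|they               |

Derivation:
Line 1: ['machine', 'salt', 'sky'] (min_width=16, slack=3)
Line 2: ['bee', 'water', 'go', 'year'] (min_width=17, slack=2)
Line 3: ['picture', 'tower'] (min_width=13, slack=6)
Line 4: ['cheese', 'curtain'] (min_width=14, slack=5)
Line 5: ['capture', 'chapter'] (min_width=15, slack=4)
Line 6: ['they'] (min_width=4, slack=15)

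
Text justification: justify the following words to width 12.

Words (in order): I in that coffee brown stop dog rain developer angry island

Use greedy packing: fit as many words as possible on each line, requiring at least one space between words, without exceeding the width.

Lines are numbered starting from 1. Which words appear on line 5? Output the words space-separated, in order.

Line 1: ['I', 'in', 'that'] (min_width=9, slack=3)
Line 2: ['coffee', 'brown'] (min_width=12, slack=0)
Line 3: ['stop', 'dog'] (min_width=8, slack=4)
Line 4: ['rain'] (min_width=4, slack=8)
Line 5: ['developer'] (min_width=9, slack=3)
Line 6: ['angry', 'island'] (min_width=12, slack=0)

Answer: developer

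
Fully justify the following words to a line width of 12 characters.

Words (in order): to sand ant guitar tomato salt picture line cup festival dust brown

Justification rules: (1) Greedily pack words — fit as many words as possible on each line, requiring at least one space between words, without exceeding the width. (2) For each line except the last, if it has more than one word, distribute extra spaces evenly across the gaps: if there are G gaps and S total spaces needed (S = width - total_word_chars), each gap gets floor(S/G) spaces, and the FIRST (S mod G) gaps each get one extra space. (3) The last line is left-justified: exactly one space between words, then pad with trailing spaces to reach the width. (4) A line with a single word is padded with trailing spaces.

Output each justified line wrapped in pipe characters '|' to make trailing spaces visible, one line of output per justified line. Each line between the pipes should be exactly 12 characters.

Answer: |to  sand ant|
|guitar      |
|tomato  salt|
|picture line|
|cup festival|
|dust brown  |

Derivation:
Line 1: ['to', 'sand', 'ant'] (min_width=11, slack=1)
Line 2: ['guitar'] (min_width=6, slack=6)
Line 3: ['tomato', 'salt'] (min_width=11, slack=1)
Line 4: ['picture', 'line'] (min_width=12, slack=0)
Line 5: ['cup', 'festival'] (min_width=12, slack=0)
Line 6: ['dust', 'brown'] (min_width=10, slack=2)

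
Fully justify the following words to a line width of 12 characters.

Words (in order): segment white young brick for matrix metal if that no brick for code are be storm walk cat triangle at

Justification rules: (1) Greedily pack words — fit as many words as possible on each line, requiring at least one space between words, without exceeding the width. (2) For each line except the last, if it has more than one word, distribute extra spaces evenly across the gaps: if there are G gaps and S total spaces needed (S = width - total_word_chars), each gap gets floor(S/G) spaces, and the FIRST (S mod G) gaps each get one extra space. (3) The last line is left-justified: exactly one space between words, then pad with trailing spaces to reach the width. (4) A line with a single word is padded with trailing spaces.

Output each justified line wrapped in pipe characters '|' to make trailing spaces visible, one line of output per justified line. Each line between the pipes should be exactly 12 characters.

Answer: |segment     |
|white  young|
|brick    for|
|matrix metal|
|if  that  no|
|brick    for|
|code  are be|
|storm   walk|
|cat triangle|
|at          |

Derivation:
Line 1: ['segment'] (min_width=7, slack=5)
Line 2: ['white', 'young'] (min_width=11, slack=1)
Line 3: ['brick', 'for'] (min_width=9, slack=3)
Line 4: ['matrix', 'metal'] (min_width=12, slack=0)
Line 5: ['if', 'that', 'no'] (min_width=10, slack=2)
Line 6: ['brick', 'for'] (min_width=9, slack=3)
Line 7: ['code', 'are', 'be'] (min_width=11, slack=1)
Line 8: ['storm', 'walk'] (min_width=10, slack=2)
Line 9: ['cat', 'triangle'] (min_width=12, slack=0)
Line 10: ['at'] (min_width=2, slack=10)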